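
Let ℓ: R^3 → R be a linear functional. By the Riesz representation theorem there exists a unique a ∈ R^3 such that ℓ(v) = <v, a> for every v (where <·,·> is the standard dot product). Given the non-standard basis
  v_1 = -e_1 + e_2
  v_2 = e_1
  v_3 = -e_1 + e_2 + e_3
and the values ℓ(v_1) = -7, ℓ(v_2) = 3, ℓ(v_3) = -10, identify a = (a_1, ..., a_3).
a = (3, -4, -3)

Write a = (a_1, ..., a_3) in the standard basis. For each basis vector v_i, ℓ(v_i) = <v_i, a> is a linear equation in the a_j's. Collect the n equations into a matrix system V a = ℓ, where row i of V is v_i (expressed in the standard basis). Since V is invertible (lower-triangular with 1s on the diagonal, up to permutation), solve by back-substitution:
  V =
[[-1, 1, 0],
 [1, 0, 0],
 [-1, 1, 1]]
  V a = (-7, 3, -10)
Solving gives a = (3, -4, -3).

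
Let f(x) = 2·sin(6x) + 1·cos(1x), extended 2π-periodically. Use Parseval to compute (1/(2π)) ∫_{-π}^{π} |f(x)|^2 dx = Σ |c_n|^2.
Σ |c_n|^2 = 5/2

Expand |f|^2 and use orthogonality of {sin(nx), cos(mx)} on [-π, π]:
  ∫_{-π}^{π} sin(nx)^2 dx = π, ∫ cos(mx)^2 dx = π, and cross terms integrate to 0.
So ∫_{-π}^{π} f(x)^2 dx = 2^2 · π + 1^2 · π = (4 + 1)π.
Divide by 2π: (4 + 1)/2 = 5/2.
By Parseval, this equals Σ |c_n|^2.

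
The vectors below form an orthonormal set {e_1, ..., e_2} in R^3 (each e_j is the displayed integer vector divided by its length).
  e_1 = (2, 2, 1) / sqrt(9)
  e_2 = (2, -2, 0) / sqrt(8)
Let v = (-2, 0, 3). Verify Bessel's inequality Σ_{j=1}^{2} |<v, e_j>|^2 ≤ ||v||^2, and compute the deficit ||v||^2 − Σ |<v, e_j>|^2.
Σ |<v, e_j>|^2 = 19/9; ||v||^2 = 13; deficit = 98/9

Write each e_j = u_j / sqrt(<u_j, u_j>) where u_j is the displayed integer vector. Then <v, e_j> = <v, u_j> / sqrt(<u_j, u_j>), so |<v, e_j>|^2 = <v, u_j>^2 / <u_j, u_j>.
Coefficients: <v, e_1> = -1/sqrt(9), <v, e_2> = -4/sqrt(8).
Square and sum: Σ |<v, e_j>|^2 = 19/9.
Compute ||v||^2 = v·v = 13.
Deficit = 13 − 19/9 = 98/9 ≥ 0, confirming Bessel's inequality. (The deficit equals ||v − Σ <v,e_j> e_j||^2, the squared distance from v to span{e_j}.)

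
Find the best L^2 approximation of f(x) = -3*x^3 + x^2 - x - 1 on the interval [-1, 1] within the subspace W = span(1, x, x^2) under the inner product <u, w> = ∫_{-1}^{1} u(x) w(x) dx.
g(x) = x^2 - 14*x/5 - 1

The best approximation g ∈ W is the orthogonal projection of f onto W. Writing g = a_0 + a_1 x + a_2 x^2, the coefficients solve the normal equations G · a = b where
  G_{ij} = <φ_i, φ_j> and b_i = <f, φ_i>, with φ_0 = 1, φ_1 = x, φ_2 = x^2.
G =
  [2, 0, 2/3]
  [0, 2/3, 0]
  [2/3, 0, 2/5],
b = (-4/3, -28/15, -4/15).
Solving gives a_0 = -1, a_1 = -14/5, a_2 = 1, so
  g(x) = x^2 - 14*x/5 - 1.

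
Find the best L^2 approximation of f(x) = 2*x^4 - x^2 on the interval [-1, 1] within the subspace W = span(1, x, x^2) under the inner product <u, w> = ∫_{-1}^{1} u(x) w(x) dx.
g(x) = 5*x^2/7 - 6/35

The best approximation g ∈ W is the orthogonal projection of f onto W. Writing g = a_0 + a_1 x + a_2 x^2, the coefficients solve the normal equations G · a = b where
  G_{ij} = <φ_i, φ_j> and b_i = <f, φ_i>, with φ_0 = 1, φ_1 = x, φ_2 = x^2.
G =
  [2, 0, 2/3]
  [0, 2/3, 0]
  [2/3, 0, 2/5],
b = (2/15, 0, 6/35).
Solving gives a_0 = -6/35, a_1 = 0, a_2 = 5/7, so
  g(x) = 5*x^2/7 - 6/35.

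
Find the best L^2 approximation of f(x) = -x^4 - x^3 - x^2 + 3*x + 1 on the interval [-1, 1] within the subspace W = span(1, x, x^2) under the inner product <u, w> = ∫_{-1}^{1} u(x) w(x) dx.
g(x) = -13*x^2/7 + 12*x/5 + 38/35

The best approximation g ∈ W is the orthogonal projection of f onto W. Writing g = a_0 + a_1 x + a_2 x^2, the coefficients solve the normal equations G · a = b where
  G_{ij} = <φ_i, φ_j> and b_i = <f, φ_i>, with φ_0 = 1, φ_1 = x, φ_2 = x^2.
G =
  [2, 0, 2/3]
  [0, 2/3, 0]
  [2/3, 0, 2/5],
b = (14/15, 8/5, -2/105).
Solving gives a_0 = 38/35, a_1 = 12/5, a_2 = -13/7, so
  g(x) = -13*x^2/7 + 12*x/5 + 38/35.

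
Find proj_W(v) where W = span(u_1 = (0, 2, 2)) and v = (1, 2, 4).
proj_W(v) = (0, 3, 3)

Set up U = [u_1 | ... | u_1] ∈ R^(3×1). The projector onto W = col(U) is P = U (U^T U)^(-1) U^T.
Compute U^T U =
  [8],
and U^T v = (12).
Solve U^T U · c = U^T v for the coefficients: c = (3/2). The projection is proj_W(v) = U c.
Check: (v - proj_W(v)) · u_1 = 0  (should be 0).
Result: proj_W(v) = (0, 3, 3).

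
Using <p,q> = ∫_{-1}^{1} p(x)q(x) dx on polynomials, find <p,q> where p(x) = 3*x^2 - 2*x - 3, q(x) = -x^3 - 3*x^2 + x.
<p,q> = 28/15

Expand the product: p(x)·q(x) = -3*x^5 - 7*x^4 + 12*x^3 + 7*x^2 - 3*x.
∫_{-1}^{1} of each monomial x^k gives [2/(k+1) if k even, 0 if k odd]. Integrating term-by-term (or equivalently evaluating the antiderivative F(x) = -x^6/2 - 7*x^5/5 + 3*x^4 + 7*x^3/3 - 3*x^2/2 at the endpoints):
  F(1) − F(−1) = 29/15 − (1/15) = 28/15.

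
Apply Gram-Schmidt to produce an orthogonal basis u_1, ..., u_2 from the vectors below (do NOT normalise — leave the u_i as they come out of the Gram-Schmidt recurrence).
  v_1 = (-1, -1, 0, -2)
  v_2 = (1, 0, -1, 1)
Orthogonal basis:
  u_1 = (-1, -1, 0, -2)
  u_2 = (1/2, -1/2, -1, 0)

Apply the Gram-Schmidt recurrence
  u_1 = v_1
  u_i = v_i − Σ_{j<i} ((v_i · u_j) / (u_j · u_j)) · u_j.

Step by step this gives:
  u_1 = (-1, -1, 0, -2)
  u_2 = (1/2, -1/2, -1, 0)

Orthogonality check:
  u_2 · u_1 = 0 (should be 0)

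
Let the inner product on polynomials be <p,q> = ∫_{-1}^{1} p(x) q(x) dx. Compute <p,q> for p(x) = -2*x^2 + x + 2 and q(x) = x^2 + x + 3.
<p,q> = 46/5

Expand the product: p(x)·q(x) = -2*x^4 - x^3 - 3*x^2 + 5*x + 6.
∫_{-1}^{1} of each monomial x^k gives [2/(k+1) if k even, 0 if k odd]. Integrating term-by-term (or equivalently evaluating the antiderivative F(x) = -2*x^5/5 - x^4/4 - x^3 + 5*x^2/2 + 6*x at the endpoints):
  F(1) − F(−1) = 137/20 − (-47/20) = 46/5.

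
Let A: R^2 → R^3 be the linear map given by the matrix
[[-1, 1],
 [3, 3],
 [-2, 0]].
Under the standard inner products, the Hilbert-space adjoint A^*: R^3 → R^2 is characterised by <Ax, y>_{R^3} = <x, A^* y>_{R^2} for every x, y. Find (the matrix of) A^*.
A^* = A^T =
[[-1, 3, -2],
 [1, 3, 0]]

For real matrices with standard dot products, the defining identity <Ax, y> = <x, A^* y> gives (Ax)^T y = x^T (A^*) y, i.e. x^T A^T y = x^T (A^*) y. Since this holds for all x, y, we must have A^* = A^T. Therefore
A^* =
[[-1, 3, -2],
 [1, 3, 0]].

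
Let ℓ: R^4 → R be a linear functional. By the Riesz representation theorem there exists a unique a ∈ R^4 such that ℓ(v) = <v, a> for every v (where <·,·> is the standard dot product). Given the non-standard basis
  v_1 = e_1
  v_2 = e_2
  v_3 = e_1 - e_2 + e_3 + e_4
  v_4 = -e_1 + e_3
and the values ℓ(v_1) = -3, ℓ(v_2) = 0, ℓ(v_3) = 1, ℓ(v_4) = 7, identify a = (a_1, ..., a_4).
a = (-3, 0, 4, 0)

Write a = (a_1, ..., a_4) in the standard basis. For each basis vector v_i, ℓ(v_i) = <v_i, a> is a linear equation in the a_j's. Collect the n equations into a matrix system V a = ℓ, where row i of V is v_i (expressed in the standard basis). Since V is invertible (lower-triangular with 1s on the diagonal, up to permutation), solve by back-substitution:
  V =
[[1, 0, 0, 0],
 [0, 1, 0, 0],
 [1, -1, 1, 1],
 [-1, 0, 1, 0]]
  V a = (-3, 0, 1, 7)
Solving gives a = (-3, 0, 4, 0).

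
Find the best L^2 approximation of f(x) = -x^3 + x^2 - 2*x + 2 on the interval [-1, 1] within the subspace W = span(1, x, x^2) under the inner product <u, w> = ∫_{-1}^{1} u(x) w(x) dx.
g(x) = x^2 - 13*x/5 + 2

The best approximation g ∈ W is the orthogonal projection of f onto W. Writing g = a_0 + a_1 x + a_2 x^2, the coefficients solve the normal equations G · a = b where
  G_{ij} = <φ_i, φ_j> and b_i = <f, φ_i>, with φ_0 = 1, φ_1 = x, φ_2 = x^2.
G =
  [2, 0, 2/3]
  [0, 2/3, 0]
  [2/3, 0, 2/5],
b = (14/3, -26/15, 26/15).
Solving gives a_0 = 2, a_1 = -13/5, a_2 = 1, so
  g(x) = x^2 - 13*x/5 + 2.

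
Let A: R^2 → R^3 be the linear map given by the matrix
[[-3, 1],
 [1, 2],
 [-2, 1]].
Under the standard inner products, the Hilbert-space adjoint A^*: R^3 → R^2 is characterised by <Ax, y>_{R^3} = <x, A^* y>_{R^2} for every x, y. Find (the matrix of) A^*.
A^* = A^T =
[[-3, 1, -2],
 [1, 2, 1]]

For real matrices with standard dot products, the defining identity <Ax, y> = <x, A^* y> gives (Ax)^T y = x^T (A^*) y, i.e. x^T A^T y = x^T (A^*) y. Since this holds for all x, y, we must have A^* = A^T. Therefore
A^* =
[[-3, 1, -2],
 [1, 2, 1]].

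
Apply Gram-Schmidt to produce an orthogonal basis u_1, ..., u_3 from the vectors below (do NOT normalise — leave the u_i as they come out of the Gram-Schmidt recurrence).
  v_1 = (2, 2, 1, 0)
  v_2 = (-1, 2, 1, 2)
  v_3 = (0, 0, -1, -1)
Orthogonal basis:
  u_1 = (2, 2, 1, 0)
  u_2 = (-5/3, 4/3, 2/3, 2)
  u_3 = (-22/81, 50/81, -56/81, -11/27)

Apply the Gram-Schmidt recurrence
  u_1 = v_1
  u_i = v_i − Σ_{j<i} ((v_i · u_j) / (u_j · u_j)) · u_j.

Step by step this gives:
  u_1 = (2, 2, 1, 0)
  u_2 = (-5/3, 4/3, 2/3, 2)
  u_3 = (-22/81, 50/81, -56/81, -11/27)

Orthogonality check:
  u_2 · u_1 = 0 (should be 0)
  u_3 · u_1 = 0 (should be 0)
  u_3 · u_2 = 0 (should be 0)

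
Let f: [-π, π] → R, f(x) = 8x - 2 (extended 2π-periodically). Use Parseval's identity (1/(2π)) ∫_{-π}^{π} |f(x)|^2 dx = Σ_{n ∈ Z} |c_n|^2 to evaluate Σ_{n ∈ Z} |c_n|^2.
Σ |c_n|^2 = 64π^2/3 + 4

Expand and integrate term by term over [-π, π]:
  ∫ (8x)^2 dx = 64·(2π^3/3); ∫ 2·8·(-2)·x dx = 0 (odd integrand); ∫ (-2)^2 dx = 4·2π.
So (1/(2π)) ∫_{-π}^{π} (8x - 2)^2 dx = 64π^2/3 + 4 = 64π^2/3 + 4.
Parseval ⇒ Σ |c_n|^2 = 64π^2/3 + 4.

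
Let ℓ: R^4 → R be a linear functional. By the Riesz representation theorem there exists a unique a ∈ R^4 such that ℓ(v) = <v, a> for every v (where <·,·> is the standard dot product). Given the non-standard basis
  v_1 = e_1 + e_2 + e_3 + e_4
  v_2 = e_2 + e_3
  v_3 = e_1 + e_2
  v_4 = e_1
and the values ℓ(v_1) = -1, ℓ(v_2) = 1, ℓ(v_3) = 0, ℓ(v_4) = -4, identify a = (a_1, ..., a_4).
a = (-4, 4, -3, 2)

Write a = (a_1, ..., a_4) in the standard basis. For each basis vector v_i, ℓ(v_i) = <v_i, a> is a linear equation in the a_j's. Collect the n equations into a matrix system V a = ℓ, where row i of V is v_i (expressed in the standard basis). Since V is invertible (lower-triangular with 1s on the diagonal, up to permutation), solve by back-substitution:
  V =
[[1, 1, 1, 1],
 [0, 1, 1, 0],
 [1, 1, 0, 0],
 [1, 0, 0, 0]]
  V a = (-1, 1, 0, -4)
Solving gives a = (-4, 4, -3, 2).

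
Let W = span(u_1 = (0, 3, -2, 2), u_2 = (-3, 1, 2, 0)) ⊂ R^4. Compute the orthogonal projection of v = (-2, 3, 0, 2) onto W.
proj_W(v) = (-166/79, 739/237, -50/237, 382/237)

Set up U = [u_1 | ... | u_2] ∈ R^(4×2). The projector onto W = col(U) is P = U (U^T U)^(-1) U^T.
Compute U^T U =
  [17, -1]
  [-1, 14],
and U^T v = (13, 9).
Solve U^T U · c = U^T v for the coefficients: c = (191/237, 166/237). The projection is proj_W(v) = U c.
Check: (v - proj_W(v)) · u_1 = 0  (should be 0).
Check: (v - proj_W(v)) · u_2 = 0  (should be 0).
Result: proj_W(v) = (-166/79, 739/237, -50/237, 382/237).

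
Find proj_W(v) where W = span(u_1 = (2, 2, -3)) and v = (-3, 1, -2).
proj_W(v) = (4/17, 4/17, -6/17)

Set up U = [u_1 | ... | u_1] ∈ R^(3×1). The projector onto W = col(U) is P = U (U^T U)^(-1) U^T.
Compute U^T U =
  [17],
and U^T v = (2).
Solve U^T U · c = U^T v for the coefficients: c = (2/17). The projection is proj_W(v) = U c.
Check: (v - proj_W(v)) · u_1 = 0  (should be 0).
Result: proj_W(v) = (4/17, 4/17, -6/17).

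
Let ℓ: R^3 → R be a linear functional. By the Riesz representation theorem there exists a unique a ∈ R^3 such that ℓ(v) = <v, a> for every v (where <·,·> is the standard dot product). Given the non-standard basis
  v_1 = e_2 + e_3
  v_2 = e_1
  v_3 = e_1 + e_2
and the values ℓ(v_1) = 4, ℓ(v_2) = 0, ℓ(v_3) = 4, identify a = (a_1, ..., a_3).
a = (0, 4, 0)

Write a = (a_1, ..., a_3) in the standard basis. For each basis vector v_i, ℓ(v_i) = <v_i, a> is a linear equation in the a_j's. Collect the n equations into a matrix system V a = ℓ, where row i of V is v_i (expressed in the standard basis). Since V is invertible (lower-triangular with 1s on the diagonal, up to permutation), solve by back-substitution:
  V =
[[0, 1, 1],
 [1, 0, 0],
 [1, 1, 0]]
  V a = (4, 0, 4)
Solving gives a = (0, 4, 0).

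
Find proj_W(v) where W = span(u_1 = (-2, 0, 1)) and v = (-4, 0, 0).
proj_W(v) = (-16/5, 0, 8/5)

Set up U = [u_1 | ... | u_1] ∈ R^(3×1). The projector onto W = col(U) is P = U (U^T U)^(-1) U^T.
Compute U^T U =
  [5],
and U^T v = (8).
Solve U^T U · c = U^T v for the coefficients: c = (8/5). The projection is proj_W(v) = U c.
Check: (v - proj_W(v)) · u_1 = 0  (should be 0).
Result: proj_W(v) = (-16/5, 0, 8/5).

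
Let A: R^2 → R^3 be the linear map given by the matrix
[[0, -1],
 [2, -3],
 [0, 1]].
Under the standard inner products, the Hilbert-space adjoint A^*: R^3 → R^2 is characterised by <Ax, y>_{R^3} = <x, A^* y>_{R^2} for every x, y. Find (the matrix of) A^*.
A^* = A^T =
[[0, 2, 0],
 [-1, -3, 1]]

For real matrices with standard dot products, the defining identity <Ax, y> = <x, A^* y> gives (Ax)^T y = x^T (A^*) y, i.e. x^T A^T y = x^T (A^*) y. Since this holds for all x, y, we must have A^* = A^T. Therefore
A^* =
[[0, 2, 0],
 [-1, -3, 1]].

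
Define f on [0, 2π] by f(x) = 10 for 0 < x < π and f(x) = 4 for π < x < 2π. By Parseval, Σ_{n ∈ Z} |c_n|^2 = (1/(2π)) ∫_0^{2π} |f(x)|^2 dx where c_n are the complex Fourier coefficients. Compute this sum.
Σ |c_n|^2 = 58

Parseval equates the L^2 energy of f (normalised by 1/(2π)) with the ℓ^2 sum of its Fourier coefficients: (1/(2π)) ∫_0^{2π} |f|^2 = Σ |c_n|^2.
Compute the left side: (1/(2π)) [∫_0^π 10^2 dx + ∫_π^{2π} 4^2 dx] = (1/(2π)) · (100π + 16π) = (100 + 16)/2 = 58.
So Σ_{n ∈ Z} |c_n|^2 = 58.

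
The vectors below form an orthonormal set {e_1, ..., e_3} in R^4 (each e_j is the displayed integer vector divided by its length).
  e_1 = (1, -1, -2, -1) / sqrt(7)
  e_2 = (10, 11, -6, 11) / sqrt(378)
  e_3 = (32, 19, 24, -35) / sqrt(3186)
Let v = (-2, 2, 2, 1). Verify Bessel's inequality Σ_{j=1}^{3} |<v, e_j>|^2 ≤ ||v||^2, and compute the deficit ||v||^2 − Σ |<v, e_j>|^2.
Σ |<v, e_j>|^2 = 686/59; ||v||^2 = 13; deficit = 81/59

Write each e_j = u_j / sqrt(<u_j, u_j>) where u_j is the displayed integer vector. Then <v, e_j> = <v, u_j> / sqrt(<u_j, u_j>), so |<v, e_j>|^2 = <v, u_j>^2 / <u_j, u_j>.
Coefficients: <v, e_1> = -9/sqrt(7), <v, e_2> = 1/sqrt(378), <v, e_3> = -13/sqrt(3186).
Square and sum: Σ |<v, e_j>|^2 = 686/59.
Compute ||v||^2 = v·v = 13.
Deficit = 13 − 686/59 = 81/59 ≥ 0, confirming Bessel's inequality. (The deficit equals ||v − Σ <v,e_j> e_j||^2, the squared distance from v to span{e_j}.)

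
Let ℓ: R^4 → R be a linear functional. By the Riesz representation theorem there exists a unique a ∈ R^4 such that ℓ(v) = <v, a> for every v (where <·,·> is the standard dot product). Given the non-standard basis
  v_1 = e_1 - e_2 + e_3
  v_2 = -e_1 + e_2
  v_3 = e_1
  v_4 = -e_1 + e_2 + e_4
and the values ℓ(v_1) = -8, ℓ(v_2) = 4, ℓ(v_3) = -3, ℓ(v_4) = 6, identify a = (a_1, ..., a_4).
a = (-3, 1, -4, 2)

Write a = (a_1, ..., a_4) in the standard basis. For each basis vector v_i, ℓ(v_i) = <v_i, a> is a linear equation in the a_j's. Collect the n equations into a matrix system V a = ℓ, where row i of V is v_i (expressed in the standard basis). Since V is invertible (lower-triangular with 1s on the diagonal, up to permutation), solve by back-substitution:
  V =
[[1, -1, 1, 0],
 [-1, 1, 0, 0],
 [1, 0, 0, 0],
 [-1, 1, 0, 1]]
  V a = (-8, 4, -3, 6)
Solving gives a = (-3, 1, -4, 2).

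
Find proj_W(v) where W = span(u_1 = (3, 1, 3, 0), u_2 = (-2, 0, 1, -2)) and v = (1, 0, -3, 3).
proj_W(v) = (193/162, -29/54, -244/81, 227/81)

Set up U = [u_1 | ... | u_2] ∈ R^(4×2). The projector onto W = col(U) is P = U (U^T U)^(-1) U^T.
Compute U^T U =
  [19, -3]
  [-3, 9],
and U^T v = (-6, -11).
Solve U^T U · c = U^T v for the coefficients: c = (-29/54, -227/162). The projection is proj_W(v) = U c.
Check: (v - proj_W(v)) · u_1 = 0  (should be 0).
Check: (v - proj_W(v)) · u_2 = 0  (should be 0).
Result: proj_W(v) = (193/162, -29/54, -244/81, 227/81).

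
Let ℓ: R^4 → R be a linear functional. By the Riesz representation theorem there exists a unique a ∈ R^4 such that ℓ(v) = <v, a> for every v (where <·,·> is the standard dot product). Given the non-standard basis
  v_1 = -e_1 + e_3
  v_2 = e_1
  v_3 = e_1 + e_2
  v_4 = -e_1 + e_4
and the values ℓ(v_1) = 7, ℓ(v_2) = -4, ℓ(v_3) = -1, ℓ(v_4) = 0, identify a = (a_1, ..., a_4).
a = (-4, 3, 3, -4)

Write a = (a_1, ..., a_4) in the standard basis. For each basis vector v_i, ℓ(v_i) = <v_i, a> is a linear equation in the a_j's. Collect the n equations into a matrix system V a = ℓ, where row i of V is v_i (expressed in the standard basis). Since V is invertible (lower-triangular with 1s on the diagonal, up to permutation), solve by back-substitution:
  V =
[[-1, 0, 1, 0],
 [1, 0, 0, 0],
 [1, 1, 0, 0],
 [-1, 0, 0, 1]]
  V a = (7, -4, -1, 0)
Solving gives a = (-4, 3, 3, -4).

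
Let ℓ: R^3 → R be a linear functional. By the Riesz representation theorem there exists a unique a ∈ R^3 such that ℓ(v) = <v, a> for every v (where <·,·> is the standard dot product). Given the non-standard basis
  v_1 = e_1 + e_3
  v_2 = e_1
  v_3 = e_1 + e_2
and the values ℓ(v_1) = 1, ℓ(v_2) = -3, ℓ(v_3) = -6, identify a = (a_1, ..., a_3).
a = (-3, -3, 4)

Write a = (a_1, ..., a_3) in the standard basis. For each basis vector v_i, ℓ(v_i) = <v_i, a> is a linear equation in the a_j's. Collect the n equations into a matrix system V a = ℓ, where row i of V is v_i (expressed in the standard basis). Since V is invertible (lower-triangular with 1s on the diagonal, up to permutation), solve by back-substitution:
  V =
[[1, 0, 1],
 [1, 0, 0],
 [1, 1, 0]]
  V a = (1, -3, -6)
Solving gives a = (-3, -3, 4).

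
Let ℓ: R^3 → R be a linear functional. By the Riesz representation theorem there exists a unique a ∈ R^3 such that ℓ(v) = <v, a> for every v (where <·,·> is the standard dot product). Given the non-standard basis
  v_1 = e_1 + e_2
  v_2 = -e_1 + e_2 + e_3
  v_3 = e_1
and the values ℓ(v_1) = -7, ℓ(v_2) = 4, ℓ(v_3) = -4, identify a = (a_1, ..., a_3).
a = (-4, -3, 3)

Write a = (a_1, ..., a_3) in the standard basis. For each basis vector v_i, ℓ(v_i) = <v_i, a> is a linear equation in the a_j's. Collect the n equations into a matrix system V a = ℓ, where row i of V is v_i (expressed in the standard basis). Since V is invertible (lower-triangular with 1s on the diagonal, up to permutation), solve by back-substitution:
  V =
[[1, 1, 0],
 [-1, 1, 1],
 [1, 0, 0]]
  V a = (-7, 4, -4)
Solving gives a = (-4, -3, 3).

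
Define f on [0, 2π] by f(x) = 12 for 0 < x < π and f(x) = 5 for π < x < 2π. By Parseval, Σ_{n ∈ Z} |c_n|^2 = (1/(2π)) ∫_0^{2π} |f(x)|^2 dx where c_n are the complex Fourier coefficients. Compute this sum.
Σ |c_n|^2 = 169/2

Parseval equates the L^2 energy of f (normalised by 1/(2π)) with the ℓ^2 sum of its Fourier coefficients: (1/(2π)) ∫_0^{2π} |f|^2 = Σ |c_n|^2.
Compute the left side: (1/(2π)) [∫_0^π 12^2 dx + ∫_π^{2π} 5^2 dx] = (1/(2π)) · (144π + 25π) = (144 + 25)/2 = 169/2.
So Σ_{n ∈ Z} |c_n|^2 = 169/2.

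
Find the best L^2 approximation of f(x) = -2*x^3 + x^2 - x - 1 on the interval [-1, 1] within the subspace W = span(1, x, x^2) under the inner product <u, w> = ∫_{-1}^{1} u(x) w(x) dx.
g(x) = x^2 - 11*x/5 - 1

The best approximation g ∈ W is the orthogonal projection of f onto W. Writing g = a_0 + a_1 x + a_2 x^2, the coefficients solve the normal equations G · a = b where
  G_{ij} = <φ_i, φ_j> and b_i = <f, φ_i>, with φ_0 = 1, φ_1 = x, φ_2 = x^2.
G =
  [2, 0, 2/3]
  [0, 2/3, 0]
  [2/3, 0, 2/5],
b = (-4/3, -22/15, -4/15).
Solving gives a_0 = -1, a_1 = -11/5, a_2 = 1, so
  g(x) = x^2 - 11*x/5 - 1.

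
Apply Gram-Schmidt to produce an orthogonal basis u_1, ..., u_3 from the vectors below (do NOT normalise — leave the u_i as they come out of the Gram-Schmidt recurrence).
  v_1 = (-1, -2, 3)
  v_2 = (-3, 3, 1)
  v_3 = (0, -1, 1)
Orthogonal basis:
  u_1 = (-1, -2, 3)
  u_2 = (-3, 3, 1)
  u_3 = (11/266, 4/133, 9/266)

Apply the Gram-Schmidt recurrence
  u_1 = v_1
  u_i = v_i − Σ_{j<i} ((v_i · u_j) / (u_j · u_j)) · u_j.

Step by step this gives:
  u_1 = (-1, -2, 3)
  u_2 = (-3, 3, 1)
  u_3 = (11/266, 4/133, 9/266)

Orthogonality check:
  u_2 · u_1 = 0 (should be 0)
  u_3 · u_1 = 0 (should be 0)
  u_3 · u_2 = 0 (should be 0)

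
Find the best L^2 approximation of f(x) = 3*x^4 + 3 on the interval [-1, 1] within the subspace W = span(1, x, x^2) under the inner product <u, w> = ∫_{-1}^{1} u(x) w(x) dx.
g(x) = 18*x^2/7 + 96/35

The best approximation g ∈ W is the orthogonal projection of f onto W. Writing g = a_0 + a_1 x + a_2 x^2, the coefficients solve the normal equations G · a = b where
  G_{ij} = <φ_i, φ_j> and b_i = <f, φ_i>, with φ_0 = 1, φ_1 = x, φ_2 = x^2.
G =
  [2, 0, 2/3]
  [0, 2/3, 0]
  [2/3, 0, 2/5],
b = (36/5, 0, 20/7).
Solving gives a_0 = 96/35, a_1 = 0, a_2 = 18/7, so
  g(x) = 18*x^2/7 + 96/35.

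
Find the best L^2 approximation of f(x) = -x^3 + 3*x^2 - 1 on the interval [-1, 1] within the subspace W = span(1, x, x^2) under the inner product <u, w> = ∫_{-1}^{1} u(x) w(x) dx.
g(x) = 3*x^2 - 3*x/5 - 1

The best approximation g ∈ W is the orthogonal projection of f onto W. Writing g = a_0 + a_1 x + a_2 x^2, the coefficients solve the normal equations G · a = b where
  G_{ij} = <φ_i, φ_j> and b_i = <f, φ_i>, with φ_0 = 1, φ_1 = x, φ_2 = x^2.
G =
  [2, 0, 2/3]
  [0, 2/3, 0]
  [2/3, 0, 2/5],
b = (0, -2/5, 8/15).
Solving gives a_0 = -1, a_1 = -3/5, a_2 = 3, so
  g(x) = 3*x^2 - 3*x/5 - 1.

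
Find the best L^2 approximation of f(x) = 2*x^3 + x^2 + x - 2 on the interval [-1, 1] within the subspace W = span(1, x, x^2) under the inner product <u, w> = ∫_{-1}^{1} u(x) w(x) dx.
g(x) = x^2 + 11*x/5 - 2

The best approximation g ∈ W is the orthogonal projection of f onto W. Writing g = a_0 + a_1 x + a_2 x^2, the coefficients solve the normal equations G · a = b where
  G_{ij} = <φ_i, φ_j> and b_i = <f, φ_i>, with φ_0 = 1, φ_1 = x, φ_2 = x^2.
G =
  [2, 0, 2/3]
  [0, 2/3, 0]
  [2/3, 0, 2/5],
b = (-10/3, 22/15, -14/15).
Solving gives a_0 = -2, a_1 = 11/5, a_2 = 1, so
  g(x) = x^2 + 11*x/5 - 2.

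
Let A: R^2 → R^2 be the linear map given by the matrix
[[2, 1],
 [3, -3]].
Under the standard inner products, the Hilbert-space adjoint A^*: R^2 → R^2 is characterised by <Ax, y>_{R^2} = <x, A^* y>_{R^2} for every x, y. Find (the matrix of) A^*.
A^* = A^T =
[[2, 3],
 [1, -3]]

For real matrices with standard dot products, the defining identity <Ax, y> = <x, A^* y> gives (Ax)^T y = x^T (A^*) y, i.e. x^T A^T y = x^T (A^*) y. Since this holds for all x, y, we must have A^* = A^T. Therefore
A^* =
[[2, 3],
 [1, -3]].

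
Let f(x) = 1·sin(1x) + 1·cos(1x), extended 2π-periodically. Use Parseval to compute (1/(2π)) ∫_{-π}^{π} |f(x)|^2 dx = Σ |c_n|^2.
Σ |c_n|^2 = 1

Expand |f|^2 and use orthogonality of {sin(nx), cos(mx)} on [-π, π]:
  ∫_{-π}^{π} sin(nx)^2 dx = π, ∫ cos(mx)^2 dx = π, and cross terms integrate to 0.
So ∫_{-π}^{π} f(x)^2 dx = 1^2 · π + 1^2 · π = (1 + 1)π.
Divide by 2π: (1 + 1)/2 = 1.
By Parseval, this equals Σ |c_n|^2.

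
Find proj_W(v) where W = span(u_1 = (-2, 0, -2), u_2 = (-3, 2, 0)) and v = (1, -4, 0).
proj_W(v) = (37/17, -38/17, -20/17)

Set up U = [u_1 | ... | u_2] ∈ R^(3×2). The projector onto W = col(U) is P = U (U^T U)^(-1) U^T.
Compute U^T U =
  [8, 6]
  [6, 13],
and U^T v = (-2, -11).
Solve U^T U · c = U^T v for the coefficients: c = (10/17, -19/17). The projection is proj_W(v) = U c.
Check: (v - proj_W(v)) · u_1 = 0  (should be 0).
Check: (v - proj_W(v)) · u_2 = 0  (should be 0).
Result: proj_W(v) = (37/17, -38/17, -20/17).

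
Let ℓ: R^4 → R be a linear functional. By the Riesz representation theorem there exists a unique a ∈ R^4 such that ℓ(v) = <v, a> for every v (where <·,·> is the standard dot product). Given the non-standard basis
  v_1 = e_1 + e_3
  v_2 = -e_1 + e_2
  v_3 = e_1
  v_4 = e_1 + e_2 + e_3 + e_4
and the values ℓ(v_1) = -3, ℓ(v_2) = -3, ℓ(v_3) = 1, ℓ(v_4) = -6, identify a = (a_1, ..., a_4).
a = (1, -2, -4, -1)

Write a = (a_1, ..., a_4) in the standard basis. For each basis vector v_i, ℓ(v_i) = <v_i, a> is a linear equation in the a_j's. Collect the n equations into a matrix system V a = ℓ, where row i of V is v_i (expressed in the standard basis). Since V is invertible (lower-triangular with 1s on the diagonal, up to permutation), solve by back-substitution:
  V =
[[1, 0, 1, 0],
 [-1, 1, 0, 0],
 [1, 0, 0, 0],
 [1, 1, 1, 1]]
  V a = (-3, -3, 1, -6)
Solving gives a = (1, -2, -4, -1).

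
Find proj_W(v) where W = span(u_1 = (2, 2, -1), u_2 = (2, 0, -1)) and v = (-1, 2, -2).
proj_W(v) = (0, 2, 0)

Set up U = [u_1 | ... | u_2] ∈ R^(3×2). The projector onto W = col(U) is P = U (U^T U)^(-1) U^T.
Compute U^T U =
  [9, 5]
  [5, 5],
and U^T v = (4, 0).
Solve U^T U · c = U^T v for the coefficients: c = (1, -1). The projection is proj_W(v) = U c.
Check: (v - proj_W(v)) · u_1 = 0  (should be 0).
Check: (v - proj_W(v)) · u_2 = 0  (should be 0).
Result: proj_W(v) = (0, 2, 0).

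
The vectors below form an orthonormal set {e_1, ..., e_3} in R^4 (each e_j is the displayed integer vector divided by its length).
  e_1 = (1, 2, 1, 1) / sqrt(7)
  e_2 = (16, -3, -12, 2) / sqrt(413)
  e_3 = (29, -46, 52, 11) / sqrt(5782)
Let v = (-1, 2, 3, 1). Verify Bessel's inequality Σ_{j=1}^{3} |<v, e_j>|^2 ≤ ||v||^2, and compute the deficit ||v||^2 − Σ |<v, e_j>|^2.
Σ |<v, e_j>|^2 = 733/49; ||v||^2 = 15; deficit = 2/49

Write each e_j = u_j / sqrt(<u_j, u_j>) where u_j is the displayed integer vector. Then <v, e_j> = <v, u_j> / sqrt(<u_j, u_j>), so |<v, e_j>|^2 = <v, u_j>^2 / <u_j, u_j>.
Coefficients: <v, e_1> = 7/sqrt(7), <v, e_2> = -56/sqrt(413), <v, e_3> = 46/sqrt(5782).
Square and sum: Σ |<v, e_j>|^2 = 733/49.
Compute ||v||^2 = v·v = 15.
Deficit = 15 − 733/49 = 2/49 ≥ 0, confirming Bessel's inequality. (The deficit equals ||v − Σ <v,e_j> e_j||^2, the squared distance from v to span{e_j}.)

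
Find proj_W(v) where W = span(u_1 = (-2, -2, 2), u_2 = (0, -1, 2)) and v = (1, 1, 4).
proj_W(v) = (11/6, -2/3, 19/6)

Set up U = [u_1 | ... | u_2] ∈ R^(3×2). The projector onto W = col(U) is P = U (U^T U)^(-1) U^T.
Compute U^T U =
  [12, 6]
  [6, 5],
and U^T v = (4, 7).
Solve U^T U · c = U^T v for the coefficients: c = (-11/12, 5/2). The projection is proj_W(v) = U c.
Check: (v - proj_W(v)) · u_1 = 0  (should be 0).
Check: (v - proj_W(v)) · u_2 = 0  (should be 0).
Result: proj_W(v) = (11/6, -2/3, 19/6).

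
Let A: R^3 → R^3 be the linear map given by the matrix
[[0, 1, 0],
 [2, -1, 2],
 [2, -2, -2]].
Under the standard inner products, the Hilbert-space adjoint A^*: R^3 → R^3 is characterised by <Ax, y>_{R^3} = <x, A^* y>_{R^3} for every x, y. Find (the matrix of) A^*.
A^* = A^T =
[[0, 2, 2],
 [1, -1, -2],
 [0, 2, -2]]

For real matrices with standard dot products, the defining identity <Ax, y> = <x, A^* y> gives (Ax)^T y = x^T (A^*) y, i.e. x^T A^T y = x^T (A^*) y. Since this holds for all x, y, we must have A^* = A^T. Therefore
A^* =
[[0, 2, 2],
 [1, -1, -2],
 [0, 2, -2]].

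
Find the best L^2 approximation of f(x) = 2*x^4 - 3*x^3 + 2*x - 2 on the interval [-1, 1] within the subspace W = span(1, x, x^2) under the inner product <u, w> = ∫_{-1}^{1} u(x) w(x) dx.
g(x) = 12*x^2/7 + x/5 - 76/35

The best approximation g ∈ W is the orthogonal projection of f onto W. Writing g = a_0 + a_1 x + a_2 x^2, the coefficients solve the normal equations G · a = b where
  G_{ij} = <φ_i, φ_j> and b_i = <f, φ_i>, with φ_0 = 1, φ_1 = x, φ_2 = x^2.
G =
  [2, 0, 2/3]
  [0, 2/3, 0]
  [2/3, 0, 2/5],
b = (-16/5, 2/15, -16/21).
Solving gives a_0 = -76/35, a_1 = 1/5, a_2 = 12/7, so
  g(x) = 12*x^2/7 + x/5 - 76/35.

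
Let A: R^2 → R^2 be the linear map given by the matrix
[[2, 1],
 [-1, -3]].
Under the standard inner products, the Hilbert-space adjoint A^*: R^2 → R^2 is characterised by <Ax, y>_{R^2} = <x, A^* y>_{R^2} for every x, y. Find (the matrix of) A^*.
A^* = A^T =
[[2, -1],
 [1, -3]]

For real matrices with standard dot products, the defining identity <Ax, y> = <x, A^* y> gives (Ax)^T y = x^T (A^*) y, i.e. x^T A^T y = x^T (A^*) y. Since this holds for all x, y, we must have A^* = A^T. Therefore
A^* =
[[2, -1],
 [1, -3]].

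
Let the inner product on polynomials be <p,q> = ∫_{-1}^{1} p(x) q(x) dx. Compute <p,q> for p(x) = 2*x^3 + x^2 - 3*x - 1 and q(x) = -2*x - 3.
<p,q> = 32/5

Expand the product: p(x)·q(x) = -4*x^4 - 8*x^3 + 3*x^2 + 11*x + 3.
∫_{-1}^{1} of each monomial x^k gives [2/(k+1) if k even, 0 if k odd]. Integrating term-by-term (or equivalently evaluating the antiderivative F(x) = -4*x^5/5 - 2*x^4 + x^3 + 11*x^2/2 + 3*x at the endpoints):
  F(1) − F(−1) = 67/10 − (3/10) = 32/5.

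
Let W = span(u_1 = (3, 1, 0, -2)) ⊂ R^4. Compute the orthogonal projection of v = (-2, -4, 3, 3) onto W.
proj_W(v) = (-24/7, -8/7, 0, 16/7)

Set up U = [u_1 | ... | u_1] ∈ R^(4×1). The projector onto W = col(U) is P = U (U^T U)^(-1) U^T.
Compute U^T U =
  [14],
and U^T v = (-16).
Solve U^T U · c = U^T v for the coefficients: c = (-8/7). The projection is proj_W(v) = U c.
Check: (v - proj_W(v)) · u_1 = 0  (should be 0).
Result: proj_W(v) = (-24/7, -8/7, 0, 16/7).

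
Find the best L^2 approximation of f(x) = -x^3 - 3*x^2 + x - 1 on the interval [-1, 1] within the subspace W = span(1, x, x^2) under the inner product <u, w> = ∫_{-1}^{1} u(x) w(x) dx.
g(x) = -3*x^2 + 2*x/5 - 1

The best approximation g ∈ W is the orthogonal projection of f onto W. Writing g = a_0 + a_1 x + a_2 x^2, the coefficients solve the normal equations G · a = b where
  G_{ij} = <φ_i, φ_j> and b_i = <f, φ_i>, with φ_0 = 1, φ_1 = x, φ_2 = x^2.
G =
  [2, 0, 2/3]
  [0, 2/3, 0]
  [2/3, 0, 2/5],
b = (-4, 4/15, -28/15).
Solving gives a_0 = -1, a_1 = 2/5, a_2 = -3, so
  g(x) = -3*x^2 + 2*x/5 - 1.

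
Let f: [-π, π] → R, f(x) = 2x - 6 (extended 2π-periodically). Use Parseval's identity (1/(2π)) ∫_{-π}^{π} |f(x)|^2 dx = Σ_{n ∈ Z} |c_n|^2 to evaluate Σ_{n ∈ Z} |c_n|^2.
Σ |c_n|^2 = 4π^2/3 + 36

Expand and integrate term by term over [-π, π]:
  ∫ (2x)^2 dx = 4·(2π^3/3); ∫ 2·2·(-6)·x dx = 0 (odd integrand); ∫ (-6)^2 dx = 36·2π.
So (1/(2π)) ∫_{-π}^{π} (2x - 6)^2 dx = 4π^2/3 + 36 = 4π^2/3 + 36.
Parseval ⇒ Σ |c_n|^2 = 4π^2/3 + 36.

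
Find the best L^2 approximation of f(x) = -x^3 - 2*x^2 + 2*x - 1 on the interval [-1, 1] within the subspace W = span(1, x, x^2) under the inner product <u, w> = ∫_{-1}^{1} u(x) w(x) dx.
g(x) = -2*x^2 + 7*x/5 - 1

The best approximation g ∈ W is the orthogonal projection of f onto W. Writing g = a_0 + a_1 x + a_2 x^2, the coefficients solve the normal equations G · a = b where
  G_{ij} = <φ_i, φ_j> and b_i = <f, φ_i>, with φ_0 = 1, φ_1 = x, φ_2 = x^2.
G =
  [2, 0, 2/3]
  [0, 2/3, 0]
  [2/3, 0, 2/5],
b = (-10/3, 14/15, -22/15).
Solving gives a_0 = -1, a_1 = 7/5, a_2 = -2, so
  g(x) = -2*x^2 + 7*x/5 - 1.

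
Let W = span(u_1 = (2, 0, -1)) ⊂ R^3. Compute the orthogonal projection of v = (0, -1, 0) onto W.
proj_W(v) = (0, 0, 0)

Set up U = [u_1 | ... | u_1] ∈ R^(3×1). The projector onto W = col(U) is P = U (U^T U)^(-1) U^T.
Compute U^T U =
  [5],
and U^T v = (0).
Solve U^T U · c = U^T v for the coefficients: c = (0). The projection is proj_W(v) = U c.
Check: (v - proj_W(v)) · u_1 = 0  (should be 0).
Result: proj_W(v) = (0, 0, 0).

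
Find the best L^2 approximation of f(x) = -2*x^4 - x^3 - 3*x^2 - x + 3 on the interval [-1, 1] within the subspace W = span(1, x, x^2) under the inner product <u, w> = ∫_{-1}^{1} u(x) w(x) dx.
g(x) = -33*x^2/7 - 8*x/5 + 111/35

The best approximation g ∈ W is the orthogonal projection of f onto W. Writing g = a_0 + a_1 x + a_2 x^2, the coefficients solve the normal equations G · a = b where
  G_{ij} = <φ_i, φ_j> and b_i = <f, φ_i>, with φ_0 = 1, φ_1 = x, φ_2 = x^2.
G =
  [2, 0, 2/3]
  [0, 2/3, 0]
  [2/3, 0, 2/5],
b = (16/5, -16/15, 8/35).
Solving gives a_0 = 111/35, a_1 = -8/5, a_2 = -33/7, so
  g(x) = -33*x^2/7 - 8*x/5 + 111/35.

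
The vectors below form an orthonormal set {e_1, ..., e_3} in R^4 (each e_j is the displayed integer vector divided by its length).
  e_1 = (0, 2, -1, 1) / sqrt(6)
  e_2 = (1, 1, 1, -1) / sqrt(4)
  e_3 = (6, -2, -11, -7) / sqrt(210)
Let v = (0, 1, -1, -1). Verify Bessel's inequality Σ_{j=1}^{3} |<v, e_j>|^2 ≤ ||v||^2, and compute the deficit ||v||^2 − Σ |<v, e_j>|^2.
Σ |<v, e_j>|^2 = 299/140; ||v||^2 = 3; deficit = 121/140

Write each e_j = u_j / sqrt(<u_j, u_j>) where u_j is the displayed integer vector. Then <v, e_j> = <v, u_j> / sqrt(<u_j, u_j>), so |<v, e_j>|^2 = <v, u_j>^2 / <u_j, u_j>.
Coefficients: <v, e_1> = 2/sqrt(6), <v, e_2> = 1/sqrt(4), <v, e_3> = 16/sqrt(210).
Square and sum: Σ |<v, e_j>|^2 = 299/140.
Compute ||v||^2 = v·v = 3.
Deficit = 3 − 299/140 = 121/140 ≥ 0, confirming Bessel's inequality. (The deficit equals ||v − Σ <v,e_j> e_j||^2, the squared distance from v to span{e_j}.)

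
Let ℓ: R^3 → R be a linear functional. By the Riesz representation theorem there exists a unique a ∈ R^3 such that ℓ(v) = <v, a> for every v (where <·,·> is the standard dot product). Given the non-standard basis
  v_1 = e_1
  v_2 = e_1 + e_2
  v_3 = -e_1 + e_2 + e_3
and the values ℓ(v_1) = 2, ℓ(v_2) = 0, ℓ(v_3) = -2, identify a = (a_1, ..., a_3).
a = (2, -2, 2)

Write a = (a_1, ..., a_3) in the standard basis. For each basis vector v_i, ℓ(v_i) = <v_i, a> is a linear equation in the a_j's. Collect the n equations into a matrix system V a = ℓ, where row i of V is v_i (expressed in the standard basis). Since V is invertible (lower-triangular with 1s on the diagonal, up to permutation), solve by back-substitution:
  V =
[[1, 0, 0],
 [1, 1, 0],
 [-1, 1, 1]]
  V a = (2, 0, -2)
Solving gives a = (2, -2, 2).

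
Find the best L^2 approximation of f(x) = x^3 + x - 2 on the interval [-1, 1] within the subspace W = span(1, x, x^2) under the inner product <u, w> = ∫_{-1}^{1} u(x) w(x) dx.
g(x) = 8*x/5 - 2

The best approximation g ∈ W is the orthogonal projection of f onto W. Writing g = a_0 + a_1 x + a_2 x^2, the coefficients solve the normal equations G · a = b where
  G_{ij} = <φ_i, φ_j> and b_i = <f, φ_i>, with φ_0 = 1, φ_1 = x, φ_2 = x^2.
G =
  [2, 0, 2/3]
  [0, 2/3, 0]
  [2/3, 0, 2/5],
b = (-4, 16/15, -4/3).
Solving gives a_0 = -2, a_1 = 8/5, a_2 = 0, so
  g(x) = 8*x/5 - 2.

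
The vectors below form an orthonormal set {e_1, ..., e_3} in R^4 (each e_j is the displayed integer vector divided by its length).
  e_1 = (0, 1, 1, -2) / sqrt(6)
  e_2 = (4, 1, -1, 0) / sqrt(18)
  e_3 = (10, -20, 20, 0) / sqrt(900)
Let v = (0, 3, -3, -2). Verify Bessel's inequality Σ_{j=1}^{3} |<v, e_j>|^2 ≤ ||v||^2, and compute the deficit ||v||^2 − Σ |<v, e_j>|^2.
Σ |<v, e_j>|^2 = 62/3; ||v||^2 = 22; deficit = 4/3

Write each e_j = u_j / sqrt(<u_j, u_j>) where u_j is the displayed integer vector. Then <v, e_j> = <v, u_j> / sqrt(<u_j, u_j>), so |<v, e_j>|^2 = <v, u_j>^2 / <u_j, u_j>.
Coefficients: <v, e_1> = 4/sqrt(6), <v, e_2> = 6/sqrt(18), <v, e_3> = -120/sqrt(900).
Square and sum: Σ |<v, e_j>|^2 = 62/3.
Compute ||v||^2 = v·v = 22.
Deficit = 22 − 62/3 = 4/3 ≥ 0, confirming Bessel's inequality. (The deficit equals ||v − Σ <v,e_j> e_j||^2, the squared distance from v to span{e_j}.)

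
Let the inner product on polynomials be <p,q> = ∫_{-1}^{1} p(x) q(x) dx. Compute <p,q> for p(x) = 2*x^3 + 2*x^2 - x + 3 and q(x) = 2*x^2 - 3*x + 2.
<p,q> = 298/15

Expand the product: p(x)·q(x) = 4*x^5 - 2*x^4 - 4*x^3 + 13*x^2 - 11*x + 6.
∫_{-1}^{1} of each monomial x^k gives [2/(k+1) if k even, 0 if k odd]. Integrating term-by-term (or equivalently evaluating the antiderivative F(x) = 2*x^6/3 - 2*x^5/5 - x^4 + 13*x^3/3 - 11*x^2/2 + 6*x at the endpoints):
  F(1) − F(−1) = 41/10 − (-473/30) = 298/15.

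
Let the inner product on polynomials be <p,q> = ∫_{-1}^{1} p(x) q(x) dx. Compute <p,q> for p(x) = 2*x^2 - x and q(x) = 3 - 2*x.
<p,q> = 16/3

Expand the product: p(x)·q(x) = -4*x^3 + 8*x^2 - 3*x.
∫_{-1}^{1} of each monomial x^k gives [2/(k+1) if k even, 0 if k odd]. Integrating term-by-term (or equivalently evaluating the antiderivative F(x) = -x^4 + 8*x^3/3 - 3*x^2/2 at the endpoints):
  F(1) − F(−1) = 1/6 − (-31/6) = 16/3.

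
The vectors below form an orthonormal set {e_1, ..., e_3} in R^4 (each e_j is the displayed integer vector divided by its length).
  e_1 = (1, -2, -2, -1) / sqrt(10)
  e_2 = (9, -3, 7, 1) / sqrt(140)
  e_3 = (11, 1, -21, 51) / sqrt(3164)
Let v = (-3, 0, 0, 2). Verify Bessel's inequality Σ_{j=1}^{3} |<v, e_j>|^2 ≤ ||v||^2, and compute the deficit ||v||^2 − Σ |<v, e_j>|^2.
Σ |<v, e_j>|^2 = 957/113; ||v||^2 = 13; deficit = 512/113

Write each e_j = u_j / sqrt(<u_j, u_j>) where u_j is the displayed integer vector. Then <v, e_j> = <v, u_j> / sqrt(<u_j, u_j>), so |<v, e_j>|^2 = <v, u_j>^2 / <u_j, u_j>.
Coefficients: <v, e_1> = -5/sqrt(10), <v, e_2> = -25/sqrt(140), <v, e_3> = 69/sqrt(3164).
Square and sum: Σ |<v, e_j>|^2 = 957/113.
Compute ||v||^2 = v·v = 13.
Deficit = 13 − 957/113 = 512/113 ≥ 0, confirming Bessel's inequality. (The deficit equals ||v − Σ <v,e_j> e_j||^2, the squared distance from v to span{e_j}.)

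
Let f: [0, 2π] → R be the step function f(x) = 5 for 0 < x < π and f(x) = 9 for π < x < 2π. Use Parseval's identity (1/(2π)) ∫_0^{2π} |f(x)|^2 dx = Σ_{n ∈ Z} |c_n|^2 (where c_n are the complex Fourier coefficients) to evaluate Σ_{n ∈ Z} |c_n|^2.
Σ |c_n|^2 = 53

Parseval equates the L^2 energy of f (normalised by 1/(2π)) with the ℓ^2 sum of its Fourier coefficients: (1/(2π)) ∫_0^{2π} |f|^2 = Σ |c_n|^2.
Compute the left side: (1/(2π)) [∫_0^π 5^2 dx + ∫_π^{2π} 9^2 dx] = (1/(2π)) · (25π + 81π) = (25 + 81)/2 = 53.
So Σ_{n ∈ Z} |c_n|^2 = 53.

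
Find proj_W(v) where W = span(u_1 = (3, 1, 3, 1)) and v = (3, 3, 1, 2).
proj_W(v) = (51/20, 17/20, 51/20, 17/20)

Set up U = [u_1 | ... | u_1] ∈ R^(4×1). The projector onto W = col(U) is P = U (U^T U)^(-1) U^T.
Compute U^T U =
  [20],
and U^T v = (17).
Solve U^T U · c = U^T v for the coefficients: c = (17/20). The projection is proj_W(v) = U c.
Check: (v - proj_W(v)) · u_1 = 0  (should be 0).
Result: proj_W(v) = (51/20, 17/20, 51/20, 17/20).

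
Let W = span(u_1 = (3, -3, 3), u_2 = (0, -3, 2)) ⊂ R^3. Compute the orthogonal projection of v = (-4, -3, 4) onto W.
proj_W(v) = (-23/7, -31/7, 13/7)

Set up U = [u_1 | ... | u_2] ∈ R^(3×2). The projector onto W = col(U) is P = U (U^T U)^(-1) U^T.
Compute U^T U =
  [27, 15]
  [15, 13],
and U^T v = (9, 17).
Solve U^T U · c = U^T v for the coefficients: c = (-23/21, 18/7). The projection is proj_W(v) = U c.
Check: (v - proj_W(v)) · u_1 = 0  (should be 0).
Check: (v - proj_W(v)) · u_2 = 0  (should be 0).
Result: proj_W(v) = (-23/7, -31/7, 13/7).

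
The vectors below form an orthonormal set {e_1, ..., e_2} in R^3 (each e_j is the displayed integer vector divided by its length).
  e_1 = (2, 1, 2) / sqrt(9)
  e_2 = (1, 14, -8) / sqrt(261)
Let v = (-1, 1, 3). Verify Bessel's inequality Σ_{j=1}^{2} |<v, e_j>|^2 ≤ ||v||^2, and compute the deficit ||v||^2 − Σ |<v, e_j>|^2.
Σ |<v, e_j>|^2 = 94/29; ||v||^2 = 11; deficit = 225/29

Write each e_j = u_j / sqrt(<u_j, u_j>) where u_j is the displayed integer vector. Then <v, e_j> = <v, u_j> / sqrt(<u_j, u_j>), so |<v, e_j>|^2 = <v, u_j>^2 / <u_j, u_j>.
Coefficients: <v, e_1> = 5/sqrt(9), <v, e_2> = -11/sqrt(261).
Square and sum: Σ |<v, e_j>|^2 = 94/29.
Compute ||v||^2 = v·v = 11.
Deficit = 11 − 94/29 = 225/29 ≥ 0, confirming Bessel's inequality. (The deficit equals ||v − Σ <v,e_j> e_j||^2, the squared distance from v to span{e_j}.)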